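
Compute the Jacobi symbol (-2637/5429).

-1

Pull out -1: (-2637/5429) = (-1/5429)·(2637/5429). Since 5429 ≡ 1 (mod 4), (-1/5429) = +1. Now have (2637/5429).
2637 ≡ 1 (mod 4), so quadratic reciprocity gives (2637/5429) = (5429/2637). Reduce: 5429 ≡ 155 (mod 2637). Now have (155/2637).
2637 ≡ 1 (mod 4), so quadratic reciprocity gives (155/2637) = (2637/155). Reduce: 2637 ≡ 2 (mod 155). Now have (2/155).
Factor out 2: 2 = 2. Since 155 ≡ 3 (mod 8), (2/155) = -1. Now have -(1/155).
(1/155) = 1. Collecting the sign factors: -1.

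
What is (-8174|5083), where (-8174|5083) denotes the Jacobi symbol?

(-8174|5083)
  = -(8174|5083)    [5083 ≡ 3 mod 4 ⇒ (-1|5083) = -1]
  = -(3091|5083)    [8174 ≡ 3091 mod 5083]
  = (5083|3091)    [QR: both ≡ 3 mod 4, sign flips]
  = (1992|3091)    [5083 ≡ 1992 mod 3091]
  = -(249|3091)    [3091 ≡ 3 mod 8 ⇒ (2|3091)^3 = -1]
  = -(3091|249)    [QR: 249 ≡ 1 mod 4, sign kept]
  = -(103|249)    [3091 ≡ 103 mod 249]
  = -(249|103)    [QR: 249 ≡ 1 mod 4, sign kept]
  = -(43|103)    [249 ≡ 43 mod 103]
  = (103|43)    [QR: both ≡ 3 mod 4, sign flips]
  = (17|43)    [103 ≡ 17 mod 43]
  = (43|17)    [QR: 17 ≡ 1 mod 4, sign kept]
  = (9|17)    [43 ≡ 9 mod 17]
  = (17|9)    [QR: 9 ≡ 1 mod 4, sign kept]
  = (8|9)    [17 ≡ 8 mod 9]
  = (1|9)    [9 ≡ 1 mod 8 ⇒ (2|9)^3 = +1]
  = 1    [(1|9) = 1]

1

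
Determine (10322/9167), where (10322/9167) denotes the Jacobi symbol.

-1

Reduce the numerator: 10322 ≡ 1155 (mod 9167), so (10322/9167) = (1155/9167).
Both 1155 ≡ 3 and 9167 ≡ 3 (mod 4), so reciprocity gives (1155/9167) = -(9167/1155). Reduce: 9167 ≡ 1082 (mod 1155). Now have -(1082/1155).
Factor out 2: 1082 = 2·541. Since 1155 ≡ 3 (mod 8), (2/1155) = -1. Now have (541/1155).
541 ≡ 1 (mod 4), so quadratic reciprocity gives (541/1155) = (1155/541). Reduce: 1155 ≡ 73 (mod 541). Now have (73/541).
73 ≡ 1 (mod 4), so quadratic reciprocity gives (73/541) = (541/73). Reduce: 541 ≡ 30 (mod 73). Now have (30/73).
Factor out 2: 30 = 2·15. Since 73 ≡ 1 (mod 8), (2/73) = +1. Now have (15/73).
73 ≡ 1 (mod 4), so quadratic reciprocity gives (15/73) = (73/15). Reduce: 73 ≡ 13 (mod 15). Now have (13/15).
13 ≡ 1 (mod 4), so quadratic reciprocity gives (13/15) = (15/13). Reduce: 15 ≡ 2 (mod 13). Now have (2/13).
Factor out 2: 2 = 2. Since 13 ≡ 5 (mod 8), (2/13) = -1. Now have -(1/13).
(1/13) = 1. Collecting the sign factors: -1.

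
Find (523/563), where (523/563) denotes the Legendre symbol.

-1

(523/563)
  = -(563/523)    [QR: both ≡ 3 mod 4, sign flips]
  = -(40/523)    [563 ≡ 40 mod 523]
  = (5/523)    [523 ≡ 3 mod 8 ⇒ (2/523)^3 = -1]
  = (523/5)    [QR: 5 ≡ 1 mod 4, sign kept]
  = (3/5)    [523 ≡ 3 mod 5]
  = (5/3)    [QR: 5 ≡ 1 mod 4, sign kept]
  = (2/3)    [5 ≡ 2 mod 3]
  = -(1/3)    [3 ≡ 3 mod 8 ⇒ (2/3) = -1]
  = -1    [(1/3) = 1]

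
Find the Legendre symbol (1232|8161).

1

(1232|8161)
  = (77|8161)    [8161 ≡ 1 mod 8 ⇒ (2|8161)^4 = +1]
  = (8161|77)    [QR: 77 ≡ 1 mod 4, sign kept]
  = (76|77)    [8161 ≡ 76 mod 77]
  = (19|77)    [77 ≡ 5 mod 8 ⇒ (2|77)^2 = +1]
  = (77|19)    [QR: 77 ≡ 1 mod 4, sign kept]
  = (1|19)    [77 ≡ 1 mod 19]
  = 1    [(1|19) = 1]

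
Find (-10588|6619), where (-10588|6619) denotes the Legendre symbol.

-1

Pull out -1: (-10588|6619) = (-1|6619)·(10588|6619). Since 6619 ≡ 3 (mod 4), (-1|6619) = -1. Now have -(10588|6619).
Reduce the numerator: 10588 ≡ 3969 (mod 6619), so (10588|6619) = (3969|6619).
3969 ≡ 1 (mod 4), so quadratic reciprocity gives (3969|6619) = (6619|3969). Reduce: 6619 ≡ 2650 (mod 3969). Now have -(2650|3969).
Factor out 2: 2650 = 2·1325. Since 3969 ≡ 1 (mod 8), (2|3969) = +1. Now have -(1325|3969).
1325 ≡ 1 (mod 4), so quadratic reciprocity gives (1325|3969) = (3969|1325). Reduce: 3969 ≡ 1319 (mod 1325). Now have -(1319|1325).
1325 ≡ 1 (mod 4), so quadratic reciprocity gives (1319|1325) = (1325|1319). Reduce: 1325 ≡ 6 (mod 1319). Now have -(6|1319).
Factor out 2: 6 = 2·3. Since 1319 ≡ 7 (mod 8), (2|1319) = +1. Now have -(3|1319).
Both 3 ≡ 3 and 1319 ≡ 3 (mod 4), so reciprocity gives (3|1319) = -(1319|3). Reduce: 1319 ≡ 2 (mod 3). Now have (2|3).
Factor out 2: 2 = 2. Since 3 ≡ 3 (mod 8), (2|3) = -1. Now have -(1|3).
(1|3) = 1. Collecting the sign factors: -1.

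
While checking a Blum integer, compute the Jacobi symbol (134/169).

Factor out 2: 134 = 2·67. Since 169 ≡ 1 (mod 8), (2/169) = +1. Now have (67/169).
169 ≡ 1 (mod 4), so quadratic reciprocity gives (67/169) = (169/67). Reduce: 169 ≡ 35 (mod 67). Now have (35/67).
Both 35 ≡ 3 and 67 ≡ 3 (mod 4), so reciprocity gives (35/67) = -(67/35). Reduce: 67 ≡ 32 (mod 35). Now have -(32/35).
Factor out 2: 32 = 2^5. Since 35 ≡ 3 (mod 8), (2/35) = -1, and (2/35)^5 = -1. Now have (1/35).
(1/35) = 1. Collecting the sign factors: 1.

1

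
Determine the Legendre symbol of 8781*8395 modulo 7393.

By multiplicativity, (8781·8395/7393) = (8781/7393)·(8395/7393).
First factor (8781/7393):
Reduce the numerator: 8781 ≡ 1388 (mod 7393), so (8781/7393) = (1388/7393).
Factor out 2: 1388 = 2^2·347. Since 7393 ≡ 1 (mod 8), (2/7393) = +1, and (2/7393)^2 = +1. Now have (347/7393).
7393 ≡ 1 (mod 4), so quadratic reciprocity gives (347/7393) = (7393/347). Reduce: 7393 ≡ 106 (mod 347). Now have (106/347).
Factor out 2: 106 = 2·53. Since 347 ≡ 3 (mod 8), (2/347) = -1. Now have -(53/347).
53 ≡ 1 (mod 4), so quadratic reciprocity gives (53/347) = (347/53). Reduce: 347 ≡ 29 (mod 53). Now have -(29/53).
29 ≡ 1 (mod 4), so quadratic reciprocity gives (29/53) = (53/29). Reduce: 53 ≡ 24 (mod 29). Now have -(24/29).
Factor out 2: 24 = 2^3·3. Since 29 ≡ 5 (mod 8), (2/29) = -1, and (2/29)^3 = -1. Now have (3/29).
29 ≡ 1 (mod 4), so quadratic reciprocity gives (3/29) = (29/3). Reduce: 29 ≡ 2 (mod 3). Now have (2/3).
Factor out 2: 2 = 2. Since 3 ≡ 3 (mod 8), (2/3) = -1. Now have -(1/3).
(1/3) = 1. Collecting the sign factors: -1.
Second factor (8395/7393):
Reduce the numerator: 8395 ≡ 1002 (mod 7393), so (8395/7393) = (1002/7393).
Factor out 2: 1002 = 2·501. Since 7393 ≡ 1 (mod 8), (2/7393) = +1. Now have (501/7393).
501 ≡ 1 (mod 4), so quadratic reciprocity gives (501/7393) = (7393/501). Reduce: 7393 ≡ 379 (mod 501). Now have (379/501).
501 ≡ 1 (mod 4), so quadratic reciprocity gives (379/501) = (501/379). Reduce: 501 ≡ 122 (mod 379). Now have (122/379).
Factor out 2: 122 = 2·61. Since 379 ≡ 3 (mod 8), (2/379) = -1. Now have -(61/379).
61 ≡ 1 (mod 4), so quadratic reciprocity gives (61/379) = (379/61). Reduce: 379 ≡ 13 (mod 61). Now have -(13/61).
13 ≡ 1 (mod 4), so quadratic reciprocity gives (13/61) = (61/13). Reduce: 61 ≡ 9 (mod 13). Now have -(9/13).
9 ≡ 1 (mod 4), so quadratic reciprocity gives (9/13) = (13/9). Reduce: 13 ≡ 4 (mod 9). Now have -(4/9).
Factor out 2: 4 = 2^2. Since 9 ≡ 1 (mod 8), (2/9) = +1, and (2/9)^2 = +1. Now have -(1/9).
(1/9) = 1. Collecting the sign factors: -1.
Product: (-1)·(-1) = 1.

1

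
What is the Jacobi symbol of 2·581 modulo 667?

By multiplicativity, (2·581/667) = (2/667)·(581/667).
First factor (2/667):
Factor out 2: 2 = 2. Since 667 ≡ 3 (mod 8), (2/667) = -1. Now have -(1/667).
(1/667) = 1. Collecting the sign factors: -1.
Second factor (581/667):
581 ≡ 1 (mod 4), so quadratic reciprocity gives (581/667) = (667/581). Reduce: 667 ≡ 86 (mod 581). Now have (86/581).
Factor out 2: 86 = 2·43. Since 581 ≡ 5 (mod 8), (2/581) = -1. Now have -(43/581).
581 ≡ 1 (mod 4), so quadratic reciprocity gives (43/581) = (581/43). Reduce: 581 ≡ 22 (mod 43). Now have -(22/43).
Factor out 2: 22 = 2·11. Since 43 ≡ 3 (mod 8), (2/43) = -1. Now have (11/43).
Both 11 ≡ 3 and 43 ≡ 3 (mod 4), so reciprocity gives (11/43) = -(43/11). Reduce: 43 ≡ 10 (mod 11). Now have -(10/11).
Factor out 2: 10 = 2·5. Since 11 ≡ 3 (mod 8), (2/11) = -1. Now have (5/11).
5 ≡ 1 (mod 4), so quadratic reciprocity gives (5/11) = (11/5). Reduce: 11 ≡ 1 (mod 5). Now have (1/5).
(1/5) = 1. Collecting the sign factors: 1.
Product: (-1)·(1) = -1.

-1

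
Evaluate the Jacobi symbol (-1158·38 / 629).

By multiplicativity, (-1158·38 / 629) = (-1158 / 629)·(38 / 629).
First factor (-1158 / 629):
Pull out -1: (-1158 / 629) = (-1 / 629)·(1158 / 629). Since 629 ≡ 1 (mod 4), (-1 / 629) = +1. Now have (1158 / 629).
Reduce the numerator: 1158 ≡ 529 (mod 629), so (1158 / 629) = (529 / 629).
529 ≡ 1 (mod 4), so quadratic reciprocity gives (529 / 629) = (629 / 529). Reduce: 629 ≡ 100 (mod 529). Now have (100 / 529).
Factor out 2: 100 = 2^2·25. Since 529 ≡ 1 (mod 8), (2 / 529) = +1, and (2 / 529)^2 = +1. Now have (25 / 529).
25 ≡ 1 (mod 4), so quadratic reciprocity gives (25 / 529) = (529 / 25). Reduce: 529 ≡ 4 (mod 25). Now have (4 / 25).
Factor out 2: 4 = 2^2. Since 25 ≡ 1 (mod 8), (2 / 25) = +1, and (2 / 25)^2 = +1. Now have (1 / 25).
(1 / 25) = 1. Collecting the sign factors: 1.
Second factor (38 / 629):
Factor out 2: 38 = 2·19. Since 629 ≡ 5 (mod 8), (2 / 629) = -1. Now have -(19 / 629).
629 ≡ 1 (mod 4), so quadratic reciprocity gives (19 / 629) = (629 / 19). Reduce: 629 ≡ 2 (mod 19). Now have -(2 / 19).
Factor out 2: 2 = 2. Since 19 ≡ 3 (mod 8), (2 / 19) = -1. Now have (1 / 19).
(1 / 19) = 1. Collecting the sign factors: 1.
Product: (1)·(1) = 1.

1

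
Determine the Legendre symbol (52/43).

1

(52/43)
  = (9/43)    [52 ≡ 9 mod 43]
  = (43/9)    [QR: 9 ≡ 1 mod 4, sign kept]
  = (7/9)    [43 ≡ 7 mod 9]
  = (9/7)    [QR: 9 ≡ 1 mod 4, sign kept]
  = (2/7)    [9 ≡ 2 mod 7]
  = (1/7)    [7 ≡ 7 mod 8 ⇒ (2/7) = +1]
  = 1    [(1/7) = 1]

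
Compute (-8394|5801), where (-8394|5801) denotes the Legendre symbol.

-1

Reduce the numerator: -8394 ≡ 3208 (mod 5801), so (-8394|5801) = (3208|5801).
Factor out 2: 3208 = 2^3·401. Since 5801 ≡ 1 (mod 8), (2|5801) = +1, and (2|5801)^3 = +1. Now have (401|5801).
401 ≡ 1 (mod 4), so quadratic reciprocity gives (401|5801) = (5801|401). Reduce: 5801 ≡ 187 (mod 401). Now have (187|401).
401 ≡ 1 (mod 4), so quadratic reciprocity gives (187|401) = (401|187). Reduce: 401 ≡ 27 (mod 187). Now have (27|187).
Both 27 ≡ 3 and 187 ≡ 3 (mod 4), so reciprocity gives (27|187) = -(187|27). Reduce: 187 ≡ 25 (mod 27). Now have -(25|27).
25 ≡ 1 (mod 4), so quadratic reciprocity gives (25|27) = (27|25). Reduce: 27 ≡ 2 (mod 25). Now have -(2|25).
Factor out 2: 2 = 2. Since 25 ≡ 1 (mod 8), (2|25) = +1. Now have -(1|25).
(1|25) = 1. Collecting the sign factors: -1.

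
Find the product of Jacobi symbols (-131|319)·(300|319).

1

By multiplicativity, (-131·300|319) = (-131|319)·(300|319).
First factor (-131|319):
Pull out -1: (-131|319) = (-1|319)·(131|319). Since 319 ≡ 3 (mod 4), (-1|319) = -1. Now have -(131|319).
Both 131 ≡ 3 and 319 ≡ 3 (mod 4), so reciprocity gives (131|319) = -(319|131). Reduce: 319 ≡ 57 (mod 131). Now have (57|131).
57 ≡ 1 (mod 4), so quadratic reciprocity gives (57|131) = (131|57). Reduce: 131 ≡ 17 (mod 57). Now have (17|57).
17 ≡ 1 (mod 4), so quadratic reciprocity gives (17|57) = (57|17). Reduce: 57 ≡ 6 (mod 17). Now have (6|17).
Factor out 2: 6 = 2·3. Since 17 ≡ 1 (mod 8), (2|17) = +1. Now have (3|17).
17 ≡ 1 (mod 4), so quadratic reciprocity gives (3|17) = (17|3). Reduce: 17 ≡ 2 (mod 3). Now have (2|3).
Factor out 2: 2 = 2. Since 3 ≡ 3 (mod 8), (2|3) = -1. Now have -(1|3).
(1|3) = 1. Collecting the sign factors: -1.
Second factor (300|319):
Factor out 2: 300 = 2^2·75. Since 319 ≡ 7 (mod 8), (2|319) = +1, and (2|319)^2 = +1. Now have (75|319).
Both 75 ≡ 3 and 319 ≡ 3 (mod 4), so reciprocity gives (75|319) = -(319|75). Reduce: 319 ≡ 19 (mod 75). Now have -(19|75).
Both 19 ≡ 3 and 75 ≡ 3 (mod 4), so reciprocity gives (19|75) = -(75|19). Reduce: 75 ≡ 18 (mod 19). Now have (18|19).
Factor out 2: 18 = 2·9. Since 19 ≡ 3 (mod 8), (2|19) = -1. Now have -(9|19).
9 ≡ 1 (mod 4), so quadratic reciprocity gives (9|19) = (19|9). Reduce: 19 ≡ 1 (mod 9). Now have -(1|9).
(1|9) = 1. Collecting the sign factors: -1.
Product: (-1)·(-1) = 1.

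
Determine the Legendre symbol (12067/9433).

(12067/9433)
  = (2634/9433)    [12067 ≡ 2634 mod 9433]
  = (1317/9433)    [9433 ≡ 1 mod 8 ⇒ (2/9433) = +1]
  = (9433/1317)    [QR: 1317 ≡ 1 mod 4, sign kept]
  = (214/1317)    [9433 ≡ 214 mod 1317]
  = -(107/1317)    [1317 ≡ 5 mod 8 ⇒ (2/1317) = -1]
  = -(1317/107)    [QR: 1317 ≡ 1 mod 4, sign kept]
  = -(33/107)    [1317 ≡ 33 mod 107]
  = -(107/33)    [QR: 33 ≡ 1 mod 4, sign kept]
  = -(8/33)    [107 ≡ 8 mod 33]
  = -(1/33)    [33 ≡ 1 mod 8 ⇒ (2/33)^3 = +1]
  = -1    [(1/33) = 1]

-1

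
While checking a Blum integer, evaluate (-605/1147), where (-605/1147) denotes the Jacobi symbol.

1

(-605/1147)
  = (542/1147)    [-605 ≡ 542 mod 1147]
  = -(271/1147)    [1147 ≡ 3 mod 8 ⇒ (2/1147) = -1]
  = (1147/271)    [QR: both ≡ 3 mod 4, sign flips]
  = (63/271)    [1147 ≡ 63 mod 271]
  = -(271/63)    [QR: both ≡ 3 mod 4, sign flips]
  = -(19/63)    [271 ≡ 19 mod 63]
  = (63/19)    [QR: both ≡ 3 mod 4, sign flips]
  = (6/19)    [63 ≡ 6 mod 19]
  = -(3/19)    [19 ≡ 3 mod 8 ⇒ (2/19) = -1]
  = (19/3)    [QR: both ≡ 3 mod 4, sign flips]
  = (1/3)    [19 ≡ 1 mod 3]
  = 1    [(1/3) = 1]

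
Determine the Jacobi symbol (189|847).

0

(189|847)
  = (847|189)    [QR: 189 ≡ 1 mod 4, sign kept]
  = (91|189)    [847 ≡ 91 mod 189]
  = (189|91)    [QR: 189 ≡ 1 mod 4, sign kept]
  = (7|91)    [189 ≡ 7 mod 91]
  = -(91|7)    [QR: both ≡ 3 mod 4, sign flips]
  = -(0|7)    [91 ≡ 0 mod 7]
  = 0    [numerator 0, gcd > 1]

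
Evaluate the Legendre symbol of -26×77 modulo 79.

By multiplicativity, (-26·77 / 79) = (-26 / 79)·(77 / 79).
First factor (-26 / 79):
(-26 / 79)
  = (53 / 79)    [-26 ≡ 53 mod 79]
  = (79 / 53)    [QR: 53 ≡ 1 mod 4, sign kept]
  = (26 / 53)    [79 ≡ 26 mod 53]
  = -(13 / 53)    [53 ≡ 5 mod 8 ⇒ (2 / 53) = -1]
  = -(53 / 13)    [QR: 13 ≡ 1 mod 4, sign kept]
  = -(1 / 13)    [53 ≡ 1 mod 13]
  = -1    [(1 / 13) = 1]
Second factor (77 / 79):
(77 / 79)
  = (79 / 77)    [QR: 77 ≡ 1 mod 4, sign kept]
  = (2 / 77)    [79 ≡ 2 mod 77]
  = -(1 / 77)    [77 ≡ 5 mod 8 ⇒ (2 / 77) = -1]
  = -1    [(1 / 77) = 1]
Product: (-1)·(-1) = 1.

1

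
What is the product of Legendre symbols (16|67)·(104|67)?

By multiplicativity, (16·104|67) = (16|67)·(104|67).
First factor (16|67):
(16|67)
  = (1|67)    [67 ≡ 3 mod 8 ⇒ (2|67)^4 = +1]
  = 1    [(1|67) = 1]
Second factor (104|67):
(104|67)
  = (37|67)    [104 ≡ 37 mod 67]
  = (67|37)    [QR: 37 ≡ 1 mod 4, sign kept]
  = (30|37)    [67 ≡ 30 mod 37]
  = -(15|37)    [37 ≡ 5 mod 8 ⇒ (2|37) = -1]
  = -(37|15)    [QR: 37 ≡ 1 mod 4, sign kept]
  = -(7|15)    [37 ≡ 7 mod 15]
  = (15|7)    [QR: both ≡ 3 mod 4, sign flips]
  = (1|7)    [15 ≡ 1 mod 7]
  = 1    [(1|7) = 1]
Product: (1)·(1) = 1.

1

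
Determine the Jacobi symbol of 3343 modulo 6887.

-1

(3343/6887)
  = -(6887/3343)    [QR: both ≡ 3 mod 4, sign flips]
  = -(201/3343)    [6887 ≡ 201 mod 3343]
  = -(3343/201)    [QR: 201 ≡ 1 mod 4, sign kept]
  = -(127/201)    [3343 ≡ 127 mod 201]
  = -(201/127)    [QR: 201 ≡ 1 mod 4, sign kept]
  = -(74/127)    [201 ≡ 74 mod 127]
  = -(37/127)    [127 ≡ 7 mod 8 ⇒ (2/127) = +1]
  = -(127/37)    [QR: 37 ≡ 1 mod 4, sign kept]
  = -(16/37)    [127 ≡ 16 mod 37]
  = -(1/37)    [37 ≡ 5 mod 8 ⇒ (2/37)^4 = +1]
  = -1    [(1/37) = 1]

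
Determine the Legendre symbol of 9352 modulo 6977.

-1

(9352|6977)
  = (2375|6977)    [9352 ≡ 2375 mod 6977]
  = (6977|2375)    [QR: 6977 ≡ 1 mod 4, sign kept]
  = (2227|2375)    [6977 ≡ 2227 mod 2375]
  = -(2375|2227)    [QR: both ≡ 3 mod 4, sign flips]
  = -(148|2227)    [2375 ≡ 148 mod 2227]
  = -(37|2227)    [2227 ≡ 3 mod 8 ⇒ (2|2227)^2 = +1]
  = -(2227|37)    [QR: 37 ≡ 1 mod 4, sign kept]
  = -(7|37)    [2227 ≡ 7 mod 37]
  = -(37|7)    [QR: 37 ≡ 1 mod 4, sign kept]
  = -(2|7)    [37 ≡ 2 mod 7]
  = -(1|7)    [7 ≡ 7 mod 8 ⇒ (2|7) = +1]
  = -1    [(1|7) = 1]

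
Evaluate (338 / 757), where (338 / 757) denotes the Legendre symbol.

(338 / 757)
  = -(169 / 757)    [757 ≡ 5 mod 8 ⇒ (2 / 757) = -1]
  = -(757 / 169)    [QR: 169 ≡ 1 mod 4, sign kept]
  = -(81 / 169)    [757 ≡ 81 mod 169]
  = -(169 / 81)    [QR: 81 ≡ 1 mod 4, sign kept]
  = -(7 / 81)    [169 ≡ 7 mod 81]
  = -(81 / 7)    [QR: 81 ≡ 1 mod 4, sign kept]
  = -(4 / 7)    [81 ≡ 4 mod 7]
  = -(1 / 7)    [7 ≡ 7 mod 8 ⇒ (2 / 7)^2 = +1]
  = -1    [(1 / 7) = 1]

-1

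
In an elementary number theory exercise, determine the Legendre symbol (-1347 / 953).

-1

Reduce the numerator: -1347 ≡ 559 (mod 953), so (-1347 / 953) = (559 / 953).
953 ≡ 1 (mod 4), so quadratic reciprocity gives (559 / 953) = (953 / 559). Reduce: 953 ≡ 394 (mod 559). Now have (394 / 559).
Factor out 2: 394 = 2·197. Since 559 ≡ 7 (mod 8), (2 / 559) = +1. Now have (197 / 559).
197 ≡ 1 (mod 4), so quadratic reciprocity gives (197 / 559) = (559 / 197). Reduce: 559 ≡ 165 (mod 197). Now have (165 / 197).
165 ≡ 1 (mod 4), so quadratic reciprocity gives (165 / 197) = (197 / 165). Reduce: 197 ≡ 32 (mod 165). Now have (32 / 165).
Factor out 2: 32 = 2^5. Since 165 ≡ 5 (mod 8), (2 / 165) = -1, and (2 / 165)^5 = -1. Now have -(1 / 165).
(1 / 165) = 1. Collecting the sign factors: -1.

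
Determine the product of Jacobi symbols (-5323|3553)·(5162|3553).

By multiplicativity, (-5323·5162|3553) = (-5323|3553)·(5162|3553).
First factor (-5323|3553):
Reduce the numerator: -5323 ≡ 1783 (mod 3553), so (-5323|3553) = (1783|3553).
3553 ≡ 1 (mod 4), so quadratic reciprocity gives (1783|3553) = (3553|1783). Reduce: 3553 ≡ 1770 (mod 1783). Now have (1770|1783).
Factor out 2: 1770 = 2·885. Since 1783 ≡ 7 (mod 8), (2|1783) = +1. Now have (885|1783).
885 ≡ 1 (mod 4), so quadratic reciprocity gives (885|1783) = (1783|885). Reduce: 1783 ≡ 13 (mod 885). Now have (13|885).
13 ≡ 1 (mod 4), so quadratic reciprocity gives (13|885) = (885|13). Reduce: 885 ≡ 1 (mod 13). Now have (1|13).
(1|13) = 1. Collecting the sign factors: 1.
Second factor (5162|3553):
Reduce the numerator: 5162 ≡ 1609 (mod 3553), so (5162|3553) = (1609|3553).
1609 ≡ 1 (mod 4), so quadratic reciprocity gives (1609|3553) = (3553|1609). Reduce: 3553 ≡ 335 (mod 1609). Now have (335|1609).
1609 ≡ 1 (mod 4), so quadratic reciprocity gives (335|1609) = (1609|335). Reduce: 1609 ≡ 269 (mod 335). Now have (269|335).
269 ≡ 1 (mod 4), so quadratic reciprocity gives (269|335) = (335|269). Reduce: 335 ≡ 66 (mod 269). Now have (66|269).
Factor out 2: 66 = 2·33. Since 269 ≡ 5 (mod 8), (2|269) = -1. Now have -(33|269).
33 ≡ 1 (mod 4), so quadratic reciprocity gives (33|269) = (269|33). Reduce: 269 ≡ 5 (mod 33). Now have -(5|33).
5 ≡ 1 (mod 4), so quadratic reciprocity gives (5|33) = (33|5). Reduce: 33 ≡ 3 (mod 5). Now have -(3|5).
5 ≡ 1 (mod 4), so quadratic reciprocity gives (3|5) = (5|3). Reduce: 5 ≡ 2 (mod 3). Now have -(2|3).
Factor out 2: 2 = 2. Since 3 ≡ 3 (mod 8), (2|3) = -1. Now have (1|3).
(1|3) = 1. Collecting the sign factors: 1.
Product: (1)·(1) = 1.

1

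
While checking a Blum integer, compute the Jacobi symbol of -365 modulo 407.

Pull out -1: (-365|407) = (-1|407)·(365|407). Since 407 ≡ 3 (mod 4), (-1|407) = -1. Now have -(365|407).
365 ≡ 1 (mod 4), so quadratic reciprocity gives (365|407) = (407|365). Reduce: 407 ≡ 42 (mod 365). Now have -(42|365).
Factor out 2: 42 = 2·21. Since 365 ≡ 5 (mod 8), (2|365) = -1. Now have (21|365).
21 ≡ 1 (mod 4), so quadratic reciprocity gives (21|365) = (365|21). Reduce: 365 ≡ 8 (mod 21). Now have (8|21).
Factor out 2: 8 = 2^3. Since 21 ≡ 5 (mod 8), (2|21) = -1, and (2|21)^3 = -1. Now have -(1|21).
(1|21) = 1. Collecting the sign factors: -1.

-1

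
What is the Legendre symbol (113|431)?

-1

(113|431)
  = (431|113)    [QR: 113 ≡ 1 mod 4, sign kept]
  = (92|113)    [431 ≡ 92 mod 113]
  = (23|113)    [113 ≡ 1 mod 8 ⇒ (2|113)^2 = +1]
  = (113|23)    [QR: 113 ≡ 1 mod 4, sign kept]
  = (21|23)    [113 ≡ 21 mod 23]
  = (23|21)    [QR: 21 ≡ 1 mod 4, sign kept]
  = (2|21)    [23 ≡ 2 mod 21]
  = -(1|21)    [21 ≡ 5 mod 8 ⇒ (2|21) = -1]
  = -1    [(1|21) = 1]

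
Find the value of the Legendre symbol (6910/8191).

(6910/8191)
  = (3455/8191)    [8191 ≡ 7 mod 8 ⇒ (2/8191) = +1]
  = -(8191/3455)    [QR: both ≡ 3 mod 4, sign flips]
  = -(1281/3455)    [8191 ≡ 1281 mod 3455]
  = -(3455/1281)    [QR: 1281 ≡ 1 mod 4, sign kept]
  = -(893/1281)    [3455 ≡ 893 mod 1281]
  = -(1281/893)    [QR: 893 ≡ 1 mod 4, sign kept]
  = -(388/893)    [1281 ≡ 388 mod 893]
  = -(97/893)    [893 ≡ 5 mod 8 ⇒ (2/893)^2 = +1]
  = -(893/97)    [QR: 97 ≡ 1 mod 4, sign kept]
  = -(20/97)    [893 ≡ 20 mod 97]
  = -(5/97)    [97 ≡ 1 mod 8 ⇒ (2/97)^2 = +1]
  = -(97/5)    [QR: 5 ≡ 1 mod 4, sign kept]
  = -(2/5)    [97 ≡ 2 mod 5]
  = (1/5)    [5 ≡ 5 mod 8 ⇒ (2/5) = -1]
  = 1    [(1/5) = 1]

1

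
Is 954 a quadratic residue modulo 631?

no

(954|631)
  = (323|631)    [954 ≡ 323 mod 631]
  = -(631|323)    [QR: both ≡ 3 mod 4, sign flips]
  = -(308|323)    [631 ≡ 308 mod 323]
  = -(77|323)    [323 ≡ 3 mod 8 ⇒ (2|323)^2 = +1]
  = -(323|77)    [QR: 77 ≡ 1 mod 4, sign kept]
  = -(15|77)    [323 ≡ 15 mod 77]
  = -(77|15)    [QR: 77 ≡ 1 mod 4, sign kept]
  = -(2|15)    [77 ≡ 2 mod 15]
  = -(1|15)    [15 ≡ 7 mod 8 ⇒ (2|15) = +1]
  = -1    [(1|15) = 1]
(954|631) = -1, and 631 is prime, so 954 is not a quadratic residue mod 631.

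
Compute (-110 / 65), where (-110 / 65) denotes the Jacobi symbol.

(-110 / 65)
  = (20 / 65)    [-110 ≡ 20 mod 65]
  = (5 / 65)    [65 ≡ 1 mod 8 ⇒ (2 / 65)^2 = +1]
  = (65 / 5)    [QR: 5 ≡ 1 mod 4, sign kept]
  = (0 / 5)    [65 ≡ 0 mod 5]
  = 0    [numerator 0, gcd > 1]

0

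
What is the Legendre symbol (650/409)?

(650/409)
  = (241/409)    [650 ≡ 241 mod 409]
  = (409/241)    [QR: 241 ≡ 1 mod 4, sign kept]
  = (168/241)    [409 ≡ 168 mod 241]
  = (21/241)    [241 ≡ 1 mod 8 ⇒ (2/241)^3 = +1]
  = (241/21)    [QR: 21 ≡ 1 mod 4, sign kept]
  = (10/21)    [241 ≡ 10 mod 21]
  = -(5/21)    [21 ≡ 5 mod 8 ⇒ (2/21) = -1]
  = -(21/5)    [QR: 5 ≡ 1 mod 4, sign kept]
  = -(1/5)    [21 ≡ 1 mod 5]
  = -1    [(1/5) = 1]

-1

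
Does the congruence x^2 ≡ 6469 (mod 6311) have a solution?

yes

(6469/6311)
  = (158/6311)    [6469 ≡ 158 mod 6311]
  = (79/6311)    [6311 ≡ 7 mod 8 ⇒ (2/6311) = +1]
  = -(6311/79)    [QR: both ≡ 3 mod 4, sign flips]
  = -(70/79)    [6311 ≡ 70 mod 79]
  = -(35/79)    [79 ≡ 7 mod 8 ⇒ (2/79) = +1]
  = (79/35)    [QR: both ≡ 3 mod 4, sign flips]
  = (9/35)    [79 ≡ 9 mod 35]
  = (35/9)    [QR: 9 ≡ 1 mod 4, sign kept]
  = (8/9)    [35 ≡ 8 mod 9]
  = (1/9)    [9 ≡ 1 mod 8 ⇒ (2/9)^3 = +1]
  = 1    [(1/9) = 1]
(6469/6311) = 1, and 6311 is prime, so 6469 is a quadratic residue mod 6311.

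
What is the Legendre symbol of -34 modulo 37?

1

(-34/37)
  = (3/37)    [-34 ≡ 3 mod 37]
  = (37/3)    [QR: 37 ≡ 1 mod 4, sign kept]
  = (1/3)    [37 ≡ 1 mod 3]
  = 1    [(1/3) = 1]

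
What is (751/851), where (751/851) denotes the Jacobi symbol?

(751/851)
  = -(851/751)    [QR: both ≡ 3 mod 4, sign flips]
  = -(100/751)    [851 ≡ 100 mod 751]
  = -(25/751)    [751 ≡ 7 mod 8 ⇒ (2/751)^2 = +1]
  = -(751/25)    [QR: 25 ≡ 1 mod 4, sign kept]
  = -(1/25)    [751 ≡ 1 mod 25]
  = -1    [(1/25) = 1]

-1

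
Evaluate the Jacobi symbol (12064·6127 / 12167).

1

By multiplicativity, (12064·6127 / 12167) = (12064 / 12167)·(6127 / 12167).
First factor (12064 / 12167):
Factor out 2: 12064 = 2^5·377. Since 12167 ≡ 7 (mod 8), (2 / 12167) = +1, and (2 / 12167)^5 = +1. Now have (377 / 12167).
377 ≡ 1 (mod 4), so quadratic reciprocity gives (377 / 12167) = (12167 / 377). Reduce: 12167 ≡ 103 (mod 377). Now have (103 / 377).
377 ≡ 1 (mod 4), so quadratic reciprocity gives (103 / 377) = (377 / 103). Reduce: 377 ≡ 68 (mod 103). Now have (68 / 103).
Factor out 2: 68 = 2^2·17. Since 103 ≡ 7 (mod 8), (2 / 103) = +1, and (2 / 103)^2 = +1. Now have (17 / 103).
17 ≡ 1 (mod 4), so quadratic reciprocity gives (17 / 103) = (103 / 17). Reduce: 103 ≡ 1 (mod 17). Now have (1 / 17).
(1 / 17) = 1. Collecting the sign factors: 1.
Second factor (6127 / 12167):
Both 6127 ≡ 3 and 12167 ≡ 3 (mod 4), so reciprocity gives (6127 / 12167) = -(12167 / 6127). Reduce: 12167 ≡ 6040 (mod 6127). Now have -(6040 / 6127).
Factor out 2: 6040 = 2^3·755. Since 6127 ≡ 7 (mod 8), (2 / 6127) = +1, and (2 / 6127)^3 = +1. Now have -(755 / 6127).
Both 755 ≡ 3 and 6127 ≡ 3 (mod 4), so reciprocity gives (755 / 6127) = -(6127 / 755). Reduce: 6127 ≡ 87 (mod 755). Now have (87 / 755).
Both 87 ≡ 3 and 755 ≡ 3 (mod 4), so reciprocity gives (87 / 755) = -(755 / 87). Reduce: 755 ≡ 59 (mod 87). Now have -(59 / 87).
Both 59 ≡ 3 and 87 ≡ 3 (mod 4), so reciprocity gives (59 / 87) = -(87 / 59). Reduce: 87 ≡ 28 (mod 59). Now have (28 / 59).
Factor out 2: 28 = 2^2·7. Since 59 ≡ 3 (mod 8), (2 / 59) = -1, and (2 / 59)^2 = +1. Now have (7 / 59).
Both 7 ≡ 3 and 59 ≡ 3 (mod 4), so reciprocity gives (7 / 59) = -(59 / 7). Reduce: 59 ≡ 3 (mod 7). Now have -(3 / 7).
Both 3 ≡ 3 and 7 ≡ 3 (mod 4), so reciprocity gives (3 / 7) = -(7 / 3). Reduce: 7 ≡ 1 (mod 3). Now have (1 / 3).
(1 / 3) = 1. Collecting the sign factors: 1.
Product: (1)·(1) = 1.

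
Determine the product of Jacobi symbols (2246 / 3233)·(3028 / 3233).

By multiplicativity, (2246·3028 / 3233) = (2246 / 3233)·(3028 / 3233).
First factor (2246 / 3233):
Factor out 2: 2246 = 2·1123. Since 3233 ≡ 1 (mod 8), (2 / 3233) = +1. Now have (1123 / 3233).
3233 ≡ 1 (mod 4), so quadratic reciprocity gives (1123 / 3233) = (3233 / 1123). Reduce: 3233 ≡ 987 (mod 1123). Now have (987 / 1123).
Both 987 ≡ 3 and 1123 ≡ 3 (mod 4), so reciprocity gives (987 / 1123) = -(1123 / 987). Reduce: 1123 ≡ 136 (mod 987). Now have -(136 / 987).
Factor out 2: 136 = 2^3·17. Since 987 ≡ 3 (mod 8), (2 / 987) = -1, and (2 / 987)^3 = -1. Now have (17 / 987).
17 ≡ 1 (mod 4), so quadratic reciprocity gives (17 / 987) = (987 / 17). Reduce: 987 ≡ 1 (mod 17). Now have (1 / 17).
(1 / 17) = 1. Collecting the sign factors: 1.
Second factor (3028 / 3233):
Factor out 2: 3028 = 2^2·757. Since 3233 ≡ 1 (mod 8), (2 / 3233) = +1, and (2 / 3233)^2 = +1. Now have (757 / 3233).
757 ≡ 1 (mod 4), so quadratic reciprocity gives (757 / 3233) = (3233 / 757). Reduce: 3233 ≡ 205 (mod 757). Now have (205 / 757).
205 ≡ 1 (mod 4), so quadratic reciprocity gives (205 / 757) = (757 / 205). Reduce: 757 ≡ 142 (mod 205). Now have (142 / 205).
Factor out 2: 142 = 2·71. Since 205 ≡ 5 (mod 8), (2 / 205) = -1. Now have -(71 / 205).
205 ≡ 1 (mod 4), so quadratic reciprocity gives (71 / 205) = (205 / 71). Reduce: 205 ≡ 63 (mod 71). Now have -(63 / 71).
Both 63 ≡ 3 and 71 ≡ 3 (mod 4), so reciprocity gives (63 / 71) = -(71 / 63). Reduce: 71 ≡ 8 (mod 63). Now have (8 / 63).
Factor out 2: 8 = 2^3. Since 63 ≡ 7 (mod 8), (2 / 63) = +1, and (2 / 63)^3 = +1. Now have (1 / 63).
(1 / 63) = 1. Collecting the sign factors: 1.
Product: (1)·(1) = 1.

1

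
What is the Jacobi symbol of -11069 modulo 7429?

1

Reduce the numerator: -11069 ≡ 3789 (mod 7429), so (-11069/7429) = (3789/7429).
3789 ≡ 1 (mod 4), so quadratic reciprocity gives (3789/7429) = (7429/3789). Reduce: 7429 ≡ 3640 (mod 3789). Now have (3640/3789).
Factor out 2: 3640 = 2^3·455. Since 3789 ≡ 5 (mod 8), (2/3789) = -1, and (2/3789)^3 = -1. Now have -(455/3789).
3789 ≡ 1 (mod 4), so quadratic reciprocity gives (455/3789) = (3789/455). Reduce: 3789 ≡ 149 (mod 455). Now have -(149/455).
149 ≡ 1 (mod 4), so quadratic reciprocity gives (149/455) = (455/149). Reduce: 455 ≡ 8 (mod 149). Now have -(8/149).
Factor out 2: 8 = 2^3. Since 149 ≡ 5 (mod 8), (2/149) = -1, and (2/149)^3 = -1. Now have (1/149).
(1/149) = 1. Collecting the sign factors: 1.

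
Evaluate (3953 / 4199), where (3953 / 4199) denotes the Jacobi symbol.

1

3953 ≡ 1 (mod 4), so quadratic reciprocity gives (3953 / 4199) = (4199 / 3953). Reduce: 4199 ≡ 246 (mod 3953). Now have (246 / 3953).
Factor out 2: 246 = 2·123. Since 3953 ≡ 1 (mod 8), (2 / 3953) = +1. Now have (123 / 3953).
3953 ≡ 1 (mod 4), so quadratic reciprocity gives (123 / 3953) = (3953 / 123). Reduce: 3953 ≡ 17 (mod 123). Now have (17 / 123).
17 ≡ 1 (mod 4), so quadratic reciprocity gives (17 / 123) = (123 / 17). Reduce: 123 ≡ 4 (mod 17). Now have (4 / 17).
Factor out 2: 4 = 2^2. Since 17 ≡ 1 (mod 8), (2 / 17) = +1, and (2 / 17)^2 = +1. Now have (1 / 17).
(1 / 17) = 1. Collecting the sign factors: 1.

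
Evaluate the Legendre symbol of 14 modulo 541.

(14 / 541)
  = -(7 / 541)    [541 ≡ 5 mod 8 ⇒ (2 / 541) = -1]
  = -(541 / 7)    [QR: 541 ≡ 1 mod 4, sign kept]
  = -(2 / 7)    [541 ≡ 2 mod 7]
  = -(1 / 7)    [7 ≡ 7 mod 8 ⇒ (2 / 7) = +1]
  = -1    [(1 / 7) = 1]

-1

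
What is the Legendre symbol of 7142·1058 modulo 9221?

By multiplicativity, (7142·1058 / 9221) = (7142 / 9221)·(1058 / 9221).
First factor (7142 / 9221):
Factor out 2: 7142 = 2·3571. Since 9221 ≡ 5 (mod 8), (2 / 9221) = -1. Now have -(3571 / 9221).
9221 ≡ 1 (mod 4), so quadratic reciprocity gives (3571 / 9221) = (9221 / 3571). Reduce: 9221 ≡ 2079 (mod 3571). Now have -(2079 / 3571).
Both 2079 ≡ 3 and 3571 ≡ 3 (mod 4), so reciprocity gives (2079 / 3571) = -(3571 / 2079). Reduce: 3571 ≡ 1492 (mod 2079). Now have (1492 / 2079).
Factor out 2: 1492 = 2^2·373. Since 2079 ≡ 7 (mod 8), (2 / 2079) = +1, and (2 / 2079)^2 = +1. Now have (373 / 2079).
373 ≡ 1 (mod 4), so quadratic reciprocity gives (373 / 2079) = (2079 / 373). Reduce: 2079 ≡ 214 (mod 373). Now have (214 / 373).
Factor out 2: 214 = 2·107. Since 373 ≡ 5 (mod 8), (2 / 373) = -1. Now have -(107 / 373).
373 ≡ 1 (mod 4), so quadratic reciprocity gives (107 / 373) = (373 / 107). Reduce: 373 ≡ 52 (mod 107). Now have -(52 / 107).
Factor out 2: 52 = 2^2·13. Since 107 ≡ 3 (mod 8), (2 / 107) = -1, and (2 / 107)^2 = +1. Now have -(13 / 107).
13 ≡ 1 (mod 4), so quadratic reciprocity gives (13 / 107) = (107 / 13). Reduce: 107 ≡ 3 (mod 13). Now have -(3 / 13).
13 ≡ 1 (mod 4), so quadratic reciprocity gives (3 / 13) = (13 / 3). Reduce: 13 ≡ 1 (mod 3). Now have -(1 / 3).
(1 / 3) = 1. Collecting the sign factors: -1.
Second factor (1058 / 9221):
Factor out 2: 1058 = 2·529. Since 9221 ≡ 5 (mod 8), (2 / 9221) = -1. Now have -(529 / 9221).
529 ≡ 1 (mod 4), so quadratic reciprocity gives (529 / 9221) = (9221 / 529). Reduce: 9221 ≡ 228 (mod 529). Now have -(228 / 529).
Factor out 2: 228 = 2^2·57. Since 529 ≡ 1 (mod 8), (2 / 529) = +1, and (2 / 529)^2 = +1. Now have -(57 / 529).
57 ≡ 1 (mod 4), so quadratic reciprocity gives (57 / 529) = (529 / 57). Reduce: 529 ≡ 16 (mod 57). Now have -(16 / 57).
Factor out 2: 16 = 2^4. Since 57 ≡ 1 (mod 8), (2 / 57) = +1, and (2 / 57)^4 = +1. Now have -(1 / 57).
(1 / 57) = 1. Collecting the sign factors: -1.
Product: (-1)·(-1) = 1.

1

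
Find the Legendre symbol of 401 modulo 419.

401 ≡ 1 (mod 4), so quadratic reciprocity gives (401|419) = (419|401). Reduce: 419 ≡ 18 (mod 401). Now have (18|401).
Factor out 2: 18 = 2·9. Since 401 ≡ 1 (mod 8), (2|401) = +1. Now have (9|401).
9 ≡ 1 (mod 4), so quadratic reciprocity gives (9|401) = (401|9). Reduce: 401 ≡ 5 (mod 9). Now have (5|9).
5 ≡ 1 (mod 4), so quadratic reciprocity gives (5|9) = (9|5). Reduce: 9 ≡ 4 (mod 5). Now have (4|5).
Factor out 2: 4 = 2^2. Since 5 ≡ 5 (mod 8), (2|5) = -1, and (2|5)^2 = +1. Now have (1|5).
(1|5) = 1. Collecting the sign factors: 1.

1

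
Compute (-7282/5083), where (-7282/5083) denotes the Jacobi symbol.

Reduce the numerator: -7282 ≡ 2884 (mod 5083), so (-7282/5083) = (2884/5083).
Factor out 2: 2884 = 2^2·721. Since 5083 ≡ 3 (mod 8), (2/5083) = -1, and (2/5083)^2 = +1. Now have (721/5083).
721 ≡ 1 (mod 4), so quadratic reciprocity gives (721/5083) = (5083/721). Reduce: 5083 ≡ 36 (mod 721). Now have (36/721).
Factor out 2: 36 = 2^2·9. Since 721 ≡ 1 (mod 8), (2/721) = +1, and (2/721)^2 = +1. Now have (9/721).
9 ≡ 1 (mod 4), so quadratic reciprocity gives (9/721) = (721/9). Reduce: 721 ≡ 1 (mod 9). Now have (1/9).
(1/9) = 1. Collecting the sign factors: 1.

1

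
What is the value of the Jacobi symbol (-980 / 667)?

Reduce the numerator: -980 ≡ 354 (mod 667), so (-980 / 667) = (354 / 667).
Factor out 2: 354 = 2·177. Since 667 ≡ 3 (mod 8), (2 / 667) = -1. Now have -(177 / 667).
177 ≡ 1 (mod 4), so quadratic reciprocity gives (177 / 667) = (667 / 177). Reduce: 667 ≡ 136 (mod 177). Now have -(136 / 177).
Factor out 2: 136 = 2^3·17. Since 177 ≡ 1 (mod 8), (2 / 177) = +1, and (2 / 177)^3 = +1. Now have -(17 / 177).
17 ≡ 1 (mod 4), so quadratic reciprocity gives (17 / 177) = (177 / 17). Reduce: 177 ≡ 7 (mod 17). Now have -(7 / 17).
17 ≡ 1 (mod 4), so quadratic reciprocity gives (7 / 17) = (17 / 7). Reduce: 17 ≡ 3 (mod 7). Now have -(3 / 7).
Both 3 ≡ 3 and 7 ≡ 3 (mod 4), so reciprocity gives (3 / 7) = -(7 / 3). Reduce: 7 ≡ 1 (mod 3). Now have (1 / 3).
(1 / 3) = 1. Collecting the sign factors: 1.

1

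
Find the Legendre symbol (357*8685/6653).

By multiplicativity, (357·8685/6653) = (357/6653)·(8685/6653).
First factor (357/6653):
(357/6653)
  = (6653/357)    [QR: 357 ≡ 1 mod 4, sign kept]
  = (227/357)    [6653 ≡ 227 mod 357]
  = (357/227)    [QR: 357 ≡ 1 mod 4, sign kept]
  = (130/227)    [357 ≡ 130 mod 227]
  = -(65/227)    [227 ≡ 3 mod 8 ⇒ (2/227) = -1]
  = -(227/65)    [QR: 65 ≡ 1 mod 4, sign kept]
  = -(32/65)    [227 ≡ 32 mod 65]
  = -(1/65)    [65 ≡ 1 mod 8 ⇒ (2/65)^5 = +1]
  = -1    [(1/65) = 1]
Second factor (8685/6653):
(8685/6653)
  = (2032/6653)    [8685 ≡ 2032 mod 6653]
  = (127/6653)    [6653 ≡ 5 mod 8 ⇒ (2/6653)^4 = +1]
  = (6653/127)    [QR: 6653 ≡ 1 mod 4, sign kept]
  = (49/127)    [6653 ≡ 49 mod 127]
  = (127/49)    [QR: 49 ≡ 1 mod 4, sign kept]
  = (29/49)    [127 ≡ 29 mod 49]
  = (49/29)    [QR: 29 ≡ 1 mod 4, sign kept]
  = (20/29)    [49 ≡ 20 mod 29]
  = (5/29)    [29 ≡ 5 mod 8 ⇒ (2/29)^2 = +1]
  = (29/5)    [QR: 5 ≡ 1 mod 4, sign kept]
  = (4/5)    [29 ≡ 4 mod 5]
  = (1/5)    [5 ≡ 5 mod 8 ⇒ (2/5)^2 = +1]
  = 1    [(1/5) = 1]
Product: (-1)·(1) = -1.

-1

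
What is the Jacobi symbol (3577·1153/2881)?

By multiplicativity, (3577·1153/2881) = (3577/2881)·(1153/2881).
First factor (3577/2881):
(3577/2881)
  = (696/2881)    [3577 ≡ 696 mod 2881]
  = (87/2881)    [2881 ≡ 1 mod 8 ⇒ (2/2881)^3 = +1]
  = (2881/87)    [QR: 2881 ≡ 1 mod 4, sign kept]
  = (10/87)    [2881 ≡ 10 mod 87]
  = (5/87)    [87 ≡ 7 mod 8 ⇒ (2/87) = +1]
  = (87/5)    [QR: 5 ≡ 1 mod 4, sign kept]
  = (2/5)    [87 ≡ 2 mod 5]
  = -(1/5)    [5 ≡ 5 mod 8 ⇒ (2/5) = -1]
  = -1    [(1/5) = 1]
Second factor (1153/2881):
(1153/2881)
  = (2881/1153)    [QR: 1153 ≡ 1 mod 4, sign kept]
  = (575/1153)    [2881 ≡ 575 mod 1153]
  = (1153/575)    [QR: 1153 ≡ 1 mod 4, sign kept]
  = (3/575)    [1153 ≡ 3 mod 575]
  = -(575/3)    [QR: both ≡ 3 mod 4, sign flips]
  = -(2/3)    [575 ≡ 2 mod 3]
  = (1/3)    [3 ≡ 3 mod 8 ⇒ (2/3) = -1]
  = 1    [(1/3) = 1]
Product: (-1)·(1) = -1.

-1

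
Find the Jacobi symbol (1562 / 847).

0

Reduce the numerator: 1562 ≡ 715 (mod 847), so (1562 / 847) = (715 / 847).
Both 715 ≡ 3 and 847 ≡ 3 (mod 4), so reciprocity gives (715 / 847) = -(847 / 715). Reduce: 847 ≡ 132 (mod 715). Now have -(132 / 715).
Factor out 2: 132 = 2^2·33. Since 715 ≡ 3 (mod 8), (2 / 715) = -1, and (2 / 715)^2 = +1. Now have -(33 / 715).
33 ≡ 1 (mod 4), so quadratic reciprocity gives (33 / 715) = (715 / 33). Reduce: 715 ≡ 22 (mod 33). Now have -(22 / 33).
Factor out 2: 22 = 2·11. Since 33 ≡ 1 (mod 8), (2 / 33) = +1. Now have -(11 / 33).
33 ≡ 1 (mod 4), so quadratic reciprocity gives (11 / 33) = (33 / 11). Reduce: 33 ≡ 0 (mod 11). Now have -(0 / 11).
The numerator is now 0 with denominator 11 > 1: the symbol is 0.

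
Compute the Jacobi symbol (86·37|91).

By multiplicativity, (86·37|91) = (86|91)·(37|91).
First factor (86|91):
(86|91)
  = -(43|91)    [91 ≡ 3 mod 8 ⇒ (2|91) = -1]
  = (91|43)    [QR: both ≡ 3 mod 4, sign flips]
  = (5|43)    [91 ≡ 5 mod 43]
  = (43|5)    [QR: 5 ≡ 1 mod 4, sign kept]
  = (3|5)    [43 ≡ 3 mod 5]
  = (5|3)    [QR: 5 ≡ 1 mod 4, sign kept]
  = (2|3)    [5 ≡ 2 mod 3]
  = -(1|3)    [3 ≡ 3 mod 8 ⇒ (2|3) = -1]
  = -1    [(1|3) = 1]
Second factor (37|91):
(37|91)
  = (91|37)    [QR: 37 ≡ 1 mod 4, sign kept]
  = (17|37)    [91 ≡ 17 mod 37]
  = (37|17)    [QR: 17 ≡ 1 mod 4, sign kept]
  = (3|17)    [37 ≡ 3 mod 17]
  = (17|3)    [QR: 17 ≡ 1 mod 4, sign kept]
  = (2|3)    [17 ≡ 2 mod 3]
  = -(1|3)    [3 ≡ 3 mod 8 ⇒ (2|3) = -1]
  = -1    [(1|3) = 1]
Product: (-1)·(-1) = 1.

1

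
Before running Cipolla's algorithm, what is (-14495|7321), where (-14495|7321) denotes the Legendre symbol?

1

Reduce the numerator: -14495 ≡ 147 (mod 7321), so (-14495|7321) = (147|7321).
7321 ≡ 1 (mod 4), so quadratic reciprocity gives (147|7321) = (7321|147). Reduce: 7321 ≡ 118 (mod 147). Now have (118|147).
Factor out 2: 118 = 2·59. Since 147 ≡ 3 (mod 8), (2|147) = -1. Now have -(59|147).
Both 59 ≡ 3 and 147 ≡ 3 (mod 4), so reciprocity gives (59|147) = -(147|59). Reduce: 147 ≡ 29 (mod 59). Now have (29|59).
29 ≡ 1 (mod 4), so quadratic reciprocity gives (29|59) = (59|29). Reduce: 59 ≡ 1 (mod 29). Now have (1|29).
(1|29) = 1. Collecting the sign factors: 1.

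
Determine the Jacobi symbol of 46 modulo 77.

(46/77)
  = -(23/77)    [77 ≡ 5 mod 8 ⇒ (2/77) = -1]
  = -(77/23)    [QR: 77 ≡ 1 mod 4, sign kept]
  = -(8/23)    [77 ≡ 8 mod 23]
  = -(1/23)    [23 ≡ 7 mod 8 ⇒ (2/23)^3 = +1]
  = -1    [(1/23) = 1]

-1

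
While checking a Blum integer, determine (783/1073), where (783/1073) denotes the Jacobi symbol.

1073 ≡ 1 (mod 4), so quadratic reciprocity gives (783/1073) = (1073/783). Reduce: 1073 ≡ 290 (mod 783). Now have (290/783).
Factor out 2: 290 = 2·145. Since 783 ≡ 7 (mod 8), (2/783) = +1. Now have (145/783).
145 ≡ 1 (mod 4), so quadratic reciprocity gives (145/783) = (783/145). Reduce: 783 ≡ 58 (mod 145). Now have (58/145).
Factor out 2: 58 = 2·29. Since 145 ≡ 1 (mod 8), (2/145) = +1. Now have (29/145).
29 ≡ 1 (mod 4), so quadratic reciprocity gives (29/145) = (145/29). Reduce: 145 ≡ 0 (mod 29). Now have (0/29).
The numerator is now 0 with denominator 29 > 1: the symbol is 0.

0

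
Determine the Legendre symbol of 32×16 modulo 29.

-1

By multiplicativity, (32·16|29) = (32|29)·(16|29).
First factor (32|29):
(32|29)
  = (3|29)    [32 ≡ 3 mod 29]
  = (29|3)    [QR: 29 ≡ 1 mod 4, sign kept]
  = (2|3)    [29 ≡ 2 mod 3]
  = -(1|3)    [3 ≡ 3 mod 8 ⇒ (2|3) = -1]
  = -1    [(1|3) = 1]
Second factor (16|29):
(16|29)
  = (1|29)    [29 ≡ 5 mod 8 ⇒ (2|29)^4 = +1]
  = 1    [(1|29) = 1]
Product: (-1)·(1) = -1.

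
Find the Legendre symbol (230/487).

1

Factor out 2: 230 = 2·115. Since 487 ≡ 7 (mod 8), (2/487) = +1. Now have (115/487).
Both 115 ≡ 3 and 487 ≡ 3 (mod 4), so reciprocity gives (115/487) = -(487/115). Reduce: 487 ≡ 27 (mod 115). Now have -(27/115).
Both 27 ≡ 3 and 115 ≡ 3 (mod 4), so reciprocity gives (27/115) = -(115/27). Reduce: 115 ≡ 7 (mod 27). Now have (7/27).
Both 7 ≡ 3 and 27 ≡ 3 (mod 4), so reciprocity gives (7/27) = -(27/7). Reduce: 27 ≡ 6 (mod 7). Now have -(6/7).
Factor out 2: 6 = 2·3. Since 7 ≡ 7 (mod 8), (2/7) = +1. Now have -(3/7).
Both 3 ≡ 3 and 7 ≡ 3 (mod 4), so reciprocity gives (3/7) = -(7/3). Reduce: 7 ≡ 1 (mod 3). Now have (1/3).
(1/3) = 1. Collecting the sign factors: 1.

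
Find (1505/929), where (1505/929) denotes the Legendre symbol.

1

(1505/929)
  = (576/929)    [1505 ≡ 576 mod 929]
  = (9/929)    [929 ≡ 1 mod 8 ⇒ (2/929)^6 = +1]
  = (929/9)    [QR: 9 ≡ 1 mod 4, sign kept]
  = (2/9)    [929 ≡ 2 mod 9]
  = (1/9)    [9 ≡ 1 mod 8 ⇒ (2/9) = +1]
  = 1    [(1/9) = 1]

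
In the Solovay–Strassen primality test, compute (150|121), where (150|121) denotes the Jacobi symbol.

1

Reduce the numerator: 150 ≡ 29 (mod 121), so (150|121) = (29|121).
29 ≡ 1 (mod 4), so quadratic reciprocity gives (29|121) = (121|29). Reduce: 121 ≡ 5 (mod 29). Now have (5|29).
5 ≡ 1 (mod 4), so quadratic reciprocity gives (5|29) = (29|5). Reduce: 29 ≡ 4 (mod 5). Now have (4|5).
Factor out 2: 4 = 2^2. Since 5 ≡ 5 (mod 8), (2|5) = -1, and (2|5)^2 = +1. Now have (1|5).
(1|5) = 1. Collecting the sign factors: 1.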